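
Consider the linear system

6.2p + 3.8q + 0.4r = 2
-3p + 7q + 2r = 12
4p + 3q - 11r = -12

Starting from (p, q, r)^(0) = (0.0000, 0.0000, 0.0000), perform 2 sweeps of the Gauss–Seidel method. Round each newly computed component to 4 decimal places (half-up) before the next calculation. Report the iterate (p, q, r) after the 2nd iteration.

(-0.9234, 0.8290, 0.9812)

Iteration 1:
  p = (2 - (3.8)·0.0000 - (0.4)·0.0000) / (6.2) = 0.3226
  q = (12 - (-3)·0.3226 - (2)·0.0000) / (7) = 1.8525
  r = (-12 - (4)·0.3226 - (3)·1.8525) / (-11) = 1.7134
Iteration 2:
  p = (2 - (3.8)·1.8525 - (0.4)·1.7134) / (6.2) = -0.9234
  q = (12 - (-3)·-0.9234 - (2)·1.7134) / (7) = 0.8290
  r = (-12 - (4)·-0.9234 - (3)·0.8290) / (-11) = 0.9812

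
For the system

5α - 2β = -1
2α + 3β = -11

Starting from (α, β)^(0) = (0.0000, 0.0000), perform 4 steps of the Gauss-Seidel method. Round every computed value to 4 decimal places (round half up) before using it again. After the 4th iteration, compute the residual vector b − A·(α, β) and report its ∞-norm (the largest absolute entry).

Iteration 1:
  α = (-1 - (-2)·0.0000) / (5) = -0.2000
  β = (-11 - (2)·-0.2000) / (3) = -3.5333
Iteration 2:
  α = (-1 - (-2)·-3.5333) / (5) = -1.6133
  β = (-11 - (2)·-1.6133) / (3) = -2.5911
Iteration 3:
  α = (-1 - (-2)·-2.5911) / (5) = -1.2364
  β = (-11 - (2)·-1.2364) / (3) = -2.8424
Iteration 4:
  α = (-1 - (-2)·-2.8424) / (5) = -1.3370
  β = (-11 - (2)·-1.3370) / (3) = -2.7753
Residual b − A·x = (0.1344, -0.0001); ∞-norm = 0.1344

0.1344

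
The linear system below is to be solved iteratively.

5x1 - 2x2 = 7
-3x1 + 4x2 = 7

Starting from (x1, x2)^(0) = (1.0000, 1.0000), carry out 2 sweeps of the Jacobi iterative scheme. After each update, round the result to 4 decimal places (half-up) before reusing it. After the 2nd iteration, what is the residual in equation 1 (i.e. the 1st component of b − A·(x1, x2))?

1.2000

Iteration 1:
  x1 = (7 - (-2)·1.0000) / (5) = 1.8000
  x2 = (7 - (-3)·1.0000) / (4) = 2.5000
Iteration 2:
  x1 = (7 - (-2)·2.5000) / (5) = 2.4000
  x2 = (7 - (-3)·1.8000) / (4) = 3.1000
Residual b − A·x = (1.2000, 1.8000)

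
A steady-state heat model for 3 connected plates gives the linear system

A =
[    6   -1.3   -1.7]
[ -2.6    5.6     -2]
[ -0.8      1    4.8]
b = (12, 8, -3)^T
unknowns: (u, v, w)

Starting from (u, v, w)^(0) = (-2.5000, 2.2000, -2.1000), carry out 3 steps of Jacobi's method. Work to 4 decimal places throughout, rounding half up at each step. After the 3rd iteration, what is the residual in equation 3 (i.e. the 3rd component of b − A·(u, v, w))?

0.4123

Iteration 1:
  u = (12 - (-1.3)·2.2000 - (-1.7)·-2.1000) / (6) = 1.8817
  v = (8 - (-2.6)·-2.5000 - (-2)·-2.1000) / (5.6) = -0.4821
  w = (-3 - (-0.8)·-2.5000 - (1)·2.2000) / (4.8) = -1.5000
Iteration 2:
  u = (12 - (-1.3)·-0.4821 - (-1.7)·-1.5000) / (6) = 1.4705
  v = (8 - (-2.6)·1.8817 - (-2)·-1.5000) / (5.6) = 1.7665
  w = (-3 - (-0.8)·1.8817 - (1)·-0.4821) / (4.8) = -0.2109
Iteration 3:
  u = (12 - (-1.3)·1.7665 - (-1.7)·-0.2109) / (6) = 2.3230
  v = (8 - (-2.6)·1.4705 - (-2)·-0.2109) / (5.6) = 2.0360
  w = (-3 - (-0.8)·1.4705 - (1)·1.7665) / (4.8) = -0.7479
Residual b − A·x = (-0.5626, 1.1424, 0.4123)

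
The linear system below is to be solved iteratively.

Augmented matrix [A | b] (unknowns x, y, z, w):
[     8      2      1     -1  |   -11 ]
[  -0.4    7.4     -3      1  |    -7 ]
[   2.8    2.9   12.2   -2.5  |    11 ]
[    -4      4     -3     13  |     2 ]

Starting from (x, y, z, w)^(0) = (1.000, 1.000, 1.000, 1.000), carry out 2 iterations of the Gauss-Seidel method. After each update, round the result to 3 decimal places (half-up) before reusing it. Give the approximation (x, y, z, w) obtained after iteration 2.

Iteration 1:
  x = (-11 - (2)·1.000 - (1)·1.000 - (-1)·1.000) / (8) = -1.625
  y = (-7 - (-0.4)·-1.625 - (-3)·1.000 - (1)·1.000) / (7.4) = -0.764
  z = (11 - (2.8)·-1.625 - (2.9)·-0.764 - (-2.5)·1.000) / (12.2) = 1.661
  w = (2 - (-4)·-1.625 - (4)·-0.764 - (-3)·1.661) / (13) = 0.272
Iteration 2:
  x = (-11 - (2)·-0.764 - (1)·1.661 - (-1)·0.272) / (8) = -1.358
  y = (-7 - (-0.4)·-1.358 - (-3)·1.661 - (1)·0.272) / (7.4) = -0.383
  z = (11 - (2.8)·-1.358 - (2.9)·-0.383 - (-2.5)·0.272) / (12.2) = 1.360
  w = (2 - (-4)·-1.358 - (4)·-0.383 - (-3)·1.360) / (13) = 0.168

(-1.358, -0.383, 1.360, 0.168)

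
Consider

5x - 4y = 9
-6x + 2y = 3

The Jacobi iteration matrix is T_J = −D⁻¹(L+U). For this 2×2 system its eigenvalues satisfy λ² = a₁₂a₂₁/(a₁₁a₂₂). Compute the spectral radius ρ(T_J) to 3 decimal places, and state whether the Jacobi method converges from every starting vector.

a₁₂a₂₁/(a₁₁a₂₂) = (-4)·(-6) / ((5)·(2)) = 2.400000
ρ = √|2.400000| = √2.400000 = 1.549
ρ > 1, so Jacobi diverges

1.549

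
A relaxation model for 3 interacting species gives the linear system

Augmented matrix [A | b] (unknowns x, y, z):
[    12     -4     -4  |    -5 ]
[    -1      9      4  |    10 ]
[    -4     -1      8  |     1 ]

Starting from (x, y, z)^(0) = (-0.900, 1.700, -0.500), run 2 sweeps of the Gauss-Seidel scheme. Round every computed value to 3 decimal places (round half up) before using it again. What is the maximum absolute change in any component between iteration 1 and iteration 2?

0.332

Iteration 1:
  x = (-5 - (-4)·1.700 - (-4)·-0.500) / (12) = -0.017
  y = (10 - (-1)·-0.017 - (4)·-0.500) / (9) = 1.331
  z = (1 - (-4)·-0.017 - (-1)·1.331) / (8) = 0.283
Iteration 2:
  x = (-5 - (-4)·1.331 - (-4)·0.283) / (12) = 0.121
  y = (10 - (-1)·0.121 - (4)·0.283) / (9) = 0.999
  z = (1 - (-4)·0.121 - (-1)·0.999) / (8) = 0.310
Change: (0.138, -0.332, 0.027) → max |·| = 0.332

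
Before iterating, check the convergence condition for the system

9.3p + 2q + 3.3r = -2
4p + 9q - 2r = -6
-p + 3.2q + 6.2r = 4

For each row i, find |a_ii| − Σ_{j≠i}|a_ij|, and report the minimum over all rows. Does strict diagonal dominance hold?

2

row 1: |9.3| − (2+3.3) = 4
row 2: |9| − (4+2) = 3
row 3: |6.2| − (1+3.2) = 2
minimum over rows = 2 → strictly diagonally dominant (convergence guaranteed)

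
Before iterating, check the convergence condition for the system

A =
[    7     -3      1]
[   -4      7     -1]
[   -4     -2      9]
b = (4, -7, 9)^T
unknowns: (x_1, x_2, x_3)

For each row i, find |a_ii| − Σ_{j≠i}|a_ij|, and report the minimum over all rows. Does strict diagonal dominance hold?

2

row 1: |7| − (3+1) = 3
row 2: |7| − (4+1) = 2
row 3: |9| − (4+2) = 3
minimum over rows = 2 → strictly diagonally dominant (convergence guaranteed)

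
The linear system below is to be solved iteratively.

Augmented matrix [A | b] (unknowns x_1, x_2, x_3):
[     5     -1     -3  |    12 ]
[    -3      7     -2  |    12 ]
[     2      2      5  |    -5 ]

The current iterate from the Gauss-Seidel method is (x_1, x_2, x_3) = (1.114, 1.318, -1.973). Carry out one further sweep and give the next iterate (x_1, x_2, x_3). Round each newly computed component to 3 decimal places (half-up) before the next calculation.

One sweep:
  x_1 = (12 - (-1)·1.318 - (-3)·-1.973) / (5) = 1.480
  x_2 = (12 - (-3)·1.480 - (-2)·-1.973) / (7) = 1.785
  x_3 = (-5 - (2)·1.480 - (2)·1.785) / (5) = -2.306

(1.480, 1.785, -2.306)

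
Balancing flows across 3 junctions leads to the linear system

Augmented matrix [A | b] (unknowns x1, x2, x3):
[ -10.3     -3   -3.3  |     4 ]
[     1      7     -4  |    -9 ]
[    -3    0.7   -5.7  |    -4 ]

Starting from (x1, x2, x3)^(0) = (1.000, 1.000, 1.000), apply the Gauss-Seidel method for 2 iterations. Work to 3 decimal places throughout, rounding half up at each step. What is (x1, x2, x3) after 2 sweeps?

(-0.593, -0.539, 0.948)

Iteration 1:
  x1 = (4 - (-3)·1.000 - (-3.3)·1.000) / (-10.3) = -1.000
  x2 = (-9 - (1)·-1.000 - (-4)·1.000) / (7) = -0.571
  x3 = (-4 - (-3)·-1.000 - (0.7)·-0.571) / (-5.7) = 1.158
Iteration 2:
  x1 = (4 - (-3)·-0.571 - (-3.3)·1.158) / (-10.3) = -0.593
  x2 = (-9 - (1)·-0.593 - (-4)·1.158) / (7) = -0.539
  x3 = (-4 - (-3)·-0.593 - (0.7)·-0.539) / (-5.7) = 0.948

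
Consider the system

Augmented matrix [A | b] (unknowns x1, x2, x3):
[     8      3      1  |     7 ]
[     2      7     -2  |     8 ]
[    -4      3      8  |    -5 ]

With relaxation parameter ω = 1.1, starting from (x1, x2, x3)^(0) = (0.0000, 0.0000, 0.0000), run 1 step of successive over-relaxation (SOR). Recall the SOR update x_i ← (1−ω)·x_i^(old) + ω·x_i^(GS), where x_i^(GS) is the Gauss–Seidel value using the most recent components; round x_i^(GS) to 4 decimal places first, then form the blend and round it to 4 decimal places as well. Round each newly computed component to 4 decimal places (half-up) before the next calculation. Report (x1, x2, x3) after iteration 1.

Iteration 1:
  x1: GS value = (7 - (3)·0.0000 - (1)·0.0000) / (8) = 0.8750;  x1 ← (1−ω)·0.0000 + ω·0.8750 = 0.9625
  x2: GS value = (8 - (2)·0.9625 - (-2)·0.0000) / (7) = 0.8679;  x2 ← (1−ω)·0.0000 + ω·0.8679 = 0.9547
  x3: GS value = (-5 - (-4)·0.9625 - (3)·0.9547) / (8) = -0.5018;  x3 ← (1−ω)·0.0000 + ω·-0.5018 = -0.5520

(0.9625, 0.9547, -0.5520)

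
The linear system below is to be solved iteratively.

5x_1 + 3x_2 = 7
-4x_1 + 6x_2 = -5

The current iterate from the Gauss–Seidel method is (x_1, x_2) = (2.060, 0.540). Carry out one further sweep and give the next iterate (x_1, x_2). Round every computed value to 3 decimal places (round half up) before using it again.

One sweep:
  x_1 = (7 - (3)·0.540) / (5) = 1.076
  x_2 = (-5 - (-4)·1.076) / (6) = -0.116

(1.076, -0.116)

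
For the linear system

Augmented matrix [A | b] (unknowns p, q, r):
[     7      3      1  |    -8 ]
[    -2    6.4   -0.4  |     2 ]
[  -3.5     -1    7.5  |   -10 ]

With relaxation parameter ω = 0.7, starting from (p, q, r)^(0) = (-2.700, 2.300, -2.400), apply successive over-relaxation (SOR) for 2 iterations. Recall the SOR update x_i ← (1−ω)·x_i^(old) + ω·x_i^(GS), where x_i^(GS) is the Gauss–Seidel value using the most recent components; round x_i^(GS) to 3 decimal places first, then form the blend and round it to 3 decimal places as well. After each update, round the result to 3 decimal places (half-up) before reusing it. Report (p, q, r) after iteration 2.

Iteration 1:
  p: GS value = (-8 - (3)·2.300 - (1)·-2.400) / (7) = -1.786;  p ← (1−ω)·-2.700 + ω·-1.786 = -2.060
  q: GS value = (2 - (-2)·-2.060 - (-0.4)·-2.400) / (6.4) = -0.481;  q ← (1−ω)·2.300 + ω·-0.481 = 0.353
  r: GS value = (-10 - (-3.5)·-2.060 - (-1)·0.353) / (7.5) = -2.248;  r ← (1−ω)·-2.400 + ω·-2.248 = -2.294
Iteration 2:
  p: GS value = (-8 - (3)·0.353 - (1)·-2.294) / (7) = -0.966;  p ← (1−ω)·-2.060 + ω·-0.966 = -1.294
  q: GS value = (2 - (-2)·-1.294 - (-0.4)·-2.294) / (6.4) = -0.235;  q ← (1−ω)·0.353 + ω·-0.235 = -0.059
  r: GS value = (-10 - (-3.5)·-1.294 - (-1)·-0.059) / (7.5) = -1.945;  r ← (1−ω)·-2.294 + ω·-1.945 = -2.050

(-1.294, -0.059, -2.050)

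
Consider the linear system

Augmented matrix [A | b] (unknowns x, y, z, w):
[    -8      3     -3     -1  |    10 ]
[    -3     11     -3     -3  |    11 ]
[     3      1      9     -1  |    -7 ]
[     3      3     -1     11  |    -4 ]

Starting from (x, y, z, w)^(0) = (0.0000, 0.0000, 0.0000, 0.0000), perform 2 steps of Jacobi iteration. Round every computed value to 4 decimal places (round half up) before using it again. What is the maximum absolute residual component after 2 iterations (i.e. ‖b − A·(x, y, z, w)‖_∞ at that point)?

Iteration 1:
  x = (10 - (3)·0.0000 - (-3)·0.0000 - (-1)·0.0000) / (-8) = -1.2500
  y = (11 - (-3)·0.0000 - (-3)·0.0000 - (-3)·0.0000) / (11) = 1.0000
  z = (-7 - (3)·0.0000 - (1)·0.0000 - (-1)·0.0000) / (9) = -0.7778
  w = (-4 - (3)·0.0000 - (3)·0.0000 - (-1)·0.0000) / (11) = -0.3636
Iteration 2:
  x = (10 - (3)·1.0000 - (-3)·-0.7778 - (-1)·-0.3636) / (-8) = -0.5379
  y = (11 - (-3)·-1.2500 - (-3)·-0.7778 - (-3)·-0.3636) / (11) = 0.3478
  z = (-7 - (3)·-1.2500 - (1)·1.0000 - (-1)·-0.3636) / (9) = -0.5126
  w = (-4 - (3)·-1.2500 - (3)·1.0000 - (-1)·-0.7778) / (11) = -0.3662
Residual b − A·x = (2.7494, 2.9241, -1.4869, 0.0859); ∞-norm = 2.9241

2.9241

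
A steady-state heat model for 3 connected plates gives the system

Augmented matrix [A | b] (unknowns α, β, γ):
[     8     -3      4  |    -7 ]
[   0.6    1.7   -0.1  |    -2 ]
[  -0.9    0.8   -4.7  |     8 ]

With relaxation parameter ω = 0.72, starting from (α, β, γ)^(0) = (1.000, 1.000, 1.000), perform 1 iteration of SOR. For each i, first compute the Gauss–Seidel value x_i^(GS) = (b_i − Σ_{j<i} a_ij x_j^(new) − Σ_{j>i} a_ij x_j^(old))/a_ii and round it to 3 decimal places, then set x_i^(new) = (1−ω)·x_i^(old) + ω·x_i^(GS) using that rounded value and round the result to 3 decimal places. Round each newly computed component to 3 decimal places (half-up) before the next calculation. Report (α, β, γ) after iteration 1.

Iteration 1:
  α: GS value = (-7 - (-3)·1.000 - (4)·1.000) / (8) = -1.000;  α ← (1−ω)·1.000 + ω·-1.000 = -0.440
  β: GS value = (-2 - (0.6)·-0.440 - (-0.1)·1.000) / (1.7) = -0.962;  β ← (1−ω)·1.000 + ω·-0.962 = -0.413
  γ: GS value = (8 - (-0.9)·-0.440 - (0.8)·-0.413) / (-4.7) = -1.688;  γ ← (1−ω)·1.000 + ω·-1.688 = -0.935

(-0.440, -0.413, -0.935)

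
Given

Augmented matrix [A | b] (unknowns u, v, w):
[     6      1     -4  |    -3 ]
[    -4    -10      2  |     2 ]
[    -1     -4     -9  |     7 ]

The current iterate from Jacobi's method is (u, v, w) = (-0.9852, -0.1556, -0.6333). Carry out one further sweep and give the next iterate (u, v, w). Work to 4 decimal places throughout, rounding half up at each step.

One sweep:
  u = (-3 - (1)·-0.1556 - (-4)·-0.6333) / (6) = -0.8963
  v = (2 - (-4)·-0.9852 - (2)·-0.6333) / (-10) = 0.0674
  w = (7 - (-1)·-0.9852 - (-4)·-0.1556) / (-9) = -0.5992

(-0.8963, 0.0674, -0.5992)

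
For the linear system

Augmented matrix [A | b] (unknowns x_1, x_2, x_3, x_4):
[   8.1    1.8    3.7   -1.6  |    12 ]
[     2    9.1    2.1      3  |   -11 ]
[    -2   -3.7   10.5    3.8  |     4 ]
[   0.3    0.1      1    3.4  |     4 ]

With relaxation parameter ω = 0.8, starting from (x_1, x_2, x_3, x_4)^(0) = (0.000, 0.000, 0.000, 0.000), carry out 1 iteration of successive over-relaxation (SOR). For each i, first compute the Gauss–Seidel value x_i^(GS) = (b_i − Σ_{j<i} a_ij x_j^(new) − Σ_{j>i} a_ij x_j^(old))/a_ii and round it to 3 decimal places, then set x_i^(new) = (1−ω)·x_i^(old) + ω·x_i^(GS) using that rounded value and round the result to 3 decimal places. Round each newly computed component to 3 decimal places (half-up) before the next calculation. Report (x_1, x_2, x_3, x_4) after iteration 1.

Iteration 1:
  x_1: GS value = (12 - (1.8)·0.000 - (3.7)·0.000 - (-1.6)·0.000) / (8.1) = 1.481;  x_1 ← (1−ω)·0.000 + ω·1.481 = 1.185
  x_2: GS value = (-11 - (2)·1.185 - (2.1)·0.000 - (3)·0.000) / (9.1) = -1.469;  x_2 ← (1−ω)·0.000 + ω·-1.469 = -1.175
  x_3: GS value = (4 - (-2)·1.185 - (-3.7)·-1.175 - (3.8)·0.000) / (10.5) = 0.193;  x_3 ← (1−ω)·0.000 + ω·0.193 = 0.154
  x_4: GS value = (4 - (0.3)·1.185 - (0.1)·-1.175 - (1)·0.154) / (3.4) = 1.061;  x_4 ← (1−ω)·0.000 + ω·1.061 = 0.849

(1.185, -1.175, 0.154, 0.849)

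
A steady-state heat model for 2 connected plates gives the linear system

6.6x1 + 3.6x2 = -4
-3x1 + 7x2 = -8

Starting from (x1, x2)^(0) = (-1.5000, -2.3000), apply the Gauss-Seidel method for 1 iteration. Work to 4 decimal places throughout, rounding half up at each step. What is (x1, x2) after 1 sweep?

Iteration 1:
  x1 = (-4 - (3.6)·-2.3000) / (6.6) = 0.6485
  x2 = (-8 - (-3)·0.6485) / (7) = -0.8649

(0.6485, -0.8649)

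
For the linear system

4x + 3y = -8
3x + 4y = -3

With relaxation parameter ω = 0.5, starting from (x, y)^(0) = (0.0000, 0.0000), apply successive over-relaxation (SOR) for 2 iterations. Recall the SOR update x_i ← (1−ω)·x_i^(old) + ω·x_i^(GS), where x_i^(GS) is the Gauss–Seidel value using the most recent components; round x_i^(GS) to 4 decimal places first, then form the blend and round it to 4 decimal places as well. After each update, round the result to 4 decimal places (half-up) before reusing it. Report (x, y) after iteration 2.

Iteration 1:
  x: GS value = (-8 - (3)·0.0000) / (4) = -2.0000;  x ← (1−ω)·0.0000 + ω·-2.0000 = -1.0000
  y: GS value = (-3 - (3)·-1.0000) / (4) = 0.0000;  y ← (1−ω)·0.0000 + ω·0.0000 = 0.0000
Iteration 2:
  x: GS value = (-8 - (3)·0.0000) / (4) = -2.0000;  x ← (1−ω)·-1.0000 + ω·-2.0000 = -1.5000
  y: GS value = (-3 - (3)·-1.5000) / (4) = 0.3750;  y ← (1−ω)·0.0000 + ω·0.3750 = 0.1875

(-1.5000, 0.1875)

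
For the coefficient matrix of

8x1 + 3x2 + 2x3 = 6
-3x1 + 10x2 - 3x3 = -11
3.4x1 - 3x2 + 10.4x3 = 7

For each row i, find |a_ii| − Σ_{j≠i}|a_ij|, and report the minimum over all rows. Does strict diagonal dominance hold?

3

row 1: |8| − (3+2) = 3
row 2: |10| − (3+3) = 4
row 3: |10.4| − (3.4+3) = 4
minimum over rows = 3 → strictly diagonally dominant (convergence guaranteed)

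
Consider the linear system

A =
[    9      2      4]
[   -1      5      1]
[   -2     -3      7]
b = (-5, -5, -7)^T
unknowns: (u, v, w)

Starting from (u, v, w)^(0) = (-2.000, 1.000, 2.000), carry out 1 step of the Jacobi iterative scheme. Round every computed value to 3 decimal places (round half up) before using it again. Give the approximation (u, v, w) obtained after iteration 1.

(-1.667, -1.800, -1.143)

Iteration 1:
  u = (-5 - (2)·1.000 - (4)·2.000) / (9) = -1.667
  v = (-5 - (-1)·-2.000 - (1)·2.000) / (5) = -1.800
  w = (-7 - (-2)·-2.000 - (-3)·1.000) / (7) = -1.143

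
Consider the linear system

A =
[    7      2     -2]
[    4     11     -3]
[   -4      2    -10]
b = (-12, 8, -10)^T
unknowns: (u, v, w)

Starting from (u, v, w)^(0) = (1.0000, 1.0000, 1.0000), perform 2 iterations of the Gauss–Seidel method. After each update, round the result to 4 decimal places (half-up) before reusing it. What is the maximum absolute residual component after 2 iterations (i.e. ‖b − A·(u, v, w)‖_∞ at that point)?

0.4651

Iteration 1:
  u = (-12 - (2)·1.0000 - (-2)·1.0000) / (7) = -1.7143
  v = (8 - (4)·-1.7143 - (-3)·1.0000) / (11) = 1.6234
  w = (-10 - (-4)·-1.7143 - (2)·1.6234) / (-10) = 2.0104
Iteration 2:
  u = (-12 - (2)·1.6234 - (-2)·2.0104) / (7) = -1.6037
  v = (8 - (4)·-1.6037 - (-3)·2.0104) / (11) = 1.8587
  w = (-10 - (-4)·-1.6037 - (2)·1.8587) / (-10) = 2.0132
Residual b − A·x = (-0.4651, 0.0087, -0.0002); ∞-norm = 0.4651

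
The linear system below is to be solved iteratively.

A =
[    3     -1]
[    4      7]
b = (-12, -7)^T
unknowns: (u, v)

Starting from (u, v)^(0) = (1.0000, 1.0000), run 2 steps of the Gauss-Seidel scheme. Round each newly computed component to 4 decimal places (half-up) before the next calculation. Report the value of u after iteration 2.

-3.6349

Iteration 1:
  u = (-12 - (-1)·1.0000) / (3) = -3.6667
  v = (-7 - (4)·-3.6667) / (7) = 1.0953
Iteration 2:
  u = (-12 - (-1)·1.0953) / (3) = -3.6349
  v = (-7 - (4)·-3.6349) / (7) = 1.0771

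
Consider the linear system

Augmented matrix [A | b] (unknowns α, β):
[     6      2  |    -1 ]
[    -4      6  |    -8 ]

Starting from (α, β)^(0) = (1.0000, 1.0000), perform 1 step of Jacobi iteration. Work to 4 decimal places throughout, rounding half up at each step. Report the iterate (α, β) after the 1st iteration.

(-0.5000, -0.6667)

Iteration 1:
  α = (-1 - (2)·1.0000) / (6) = -0.5000
  β = (-8 - (-4)·1.0000) / (6) = -0.6667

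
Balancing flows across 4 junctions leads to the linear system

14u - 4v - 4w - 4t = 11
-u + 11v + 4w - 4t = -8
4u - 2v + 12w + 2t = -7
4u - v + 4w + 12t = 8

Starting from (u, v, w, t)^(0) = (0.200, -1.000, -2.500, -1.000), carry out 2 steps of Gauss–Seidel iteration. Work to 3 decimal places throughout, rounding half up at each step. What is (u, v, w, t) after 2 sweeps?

(0.899, -0.210, -1.070, 0.706)

Iteration 1:
  u = (11 - (-4)·-1.000 - (-4)·-2.500 - (-4)·-1.000) / (14) = -0.500
  v = (-8 - (-1)·-0.500 - (4)·-2.500 - (-4)·-1.000) / (11) = -0.227
  w = (-7 - (4)·-0.500 - (-2)·-0.227 - (2)·-1.000) / (12) = -0.288
  t = (8 - (4)·-0.500 - (-1)·-0.227 - (4)·-0.288) / (12) = 0.910
Iteration 2:
  u = (11 - (-4)·-0.227 - (-4)·-0.288 - (-4)·0.910) / (14) = 0.899
  v = (-8 - (-1)·0.899 - (4)·-0.288 - (-4)·0.910) / (11) = -0.210
  w = (-7 - (4)·0.899 - (-2)·-0.210 - (2)·0.910) / (12) = -1.070
  t = (8 - (4)·0.899 - (-1)·-0.210 - (4)·-1.070) / (12) = 0.706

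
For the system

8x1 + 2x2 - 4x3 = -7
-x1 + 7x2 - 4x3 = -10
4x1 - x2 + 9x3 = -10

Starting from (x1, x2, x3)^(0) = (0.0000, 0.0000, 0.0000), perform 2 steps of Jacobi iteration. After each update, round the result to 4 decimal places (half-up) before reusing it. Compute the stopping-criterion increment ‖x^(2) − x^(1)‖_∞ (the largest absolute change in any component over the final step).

Iteration 1:
  x1 = (-7 - (2)·0.0000 - (-4)·0.0000) / (8) = -0.8750
  x2 = (-10 - (-1)·0.0000 - (-4)·0.0000) / (7) = -1.4286
  x3 = (-10 - (4)·0.0000 - (-1)·0.0000) / (9) = -1.1111
Iteration 2:
  x1 = (-7 - (2)·-1.4286 - (-4)·-1.1111) / (8) = -1.0734
  x2 = (-10 - (-1)·-0.8750 - (-4)·-1.1111) / (7) = -2.1885
  x3 = (-10 - (4)·-0.8750 - (-1)·-1.4286) / (9) = -0.8810
Change: (-0.1984, -0.7599, 0.2301) → max |·| = 0.7599

0.7599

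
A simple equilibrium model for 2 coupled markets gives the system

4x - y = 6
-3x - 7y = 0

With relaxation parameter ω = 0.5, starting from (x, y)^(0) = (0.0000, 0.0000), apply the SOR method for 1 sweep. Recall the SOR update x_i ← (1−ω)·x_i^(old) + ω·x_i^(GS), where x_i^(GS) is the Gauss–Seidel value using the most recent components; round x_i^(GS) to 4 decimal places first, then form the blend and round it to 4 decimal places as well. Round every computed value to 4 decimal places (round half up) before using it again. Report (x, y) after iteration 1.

(0.7500, -0.1607)

Iteration 1:
  x: GS value = (6 - (-1)·0.0000) / (4) = 1.5000;  x ← (1−ω)·0.0000 + ω·1.5000 = 0.7500
  y: GS value = (0 - (-3)·0.7500) / (-7) = -0.3214;  y ← (1−ω)·0.0000 + ω·-0.3214 = -0.1607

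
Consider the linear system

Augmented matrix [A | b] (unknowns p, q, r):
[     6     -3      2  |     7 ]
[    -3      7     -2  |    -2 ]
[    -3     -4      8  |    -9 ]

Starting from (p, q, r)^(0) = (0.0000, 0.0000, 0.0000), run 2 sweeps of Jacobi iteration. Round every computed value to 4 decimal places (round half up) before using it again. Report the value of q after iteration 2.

Iteration 1:
  p = (7 - (-3)·0.0000 - (2)·0.0000) / (6) = 1.1667
  q = (-2 - (-3)·0.0000 - (-2)·0.0000) / (7) = -0.2857
  r = (-9 - (-3)·0.0000 - (-4)·0.0000) / (8) = -1.1250
Iteration 2:
  p = (7 - (-3)·-0.2857 - (2)·-1.1250) / (6) = 1.3988
  q = (-2 - (-3)·1.1667 - (-2)·-1.1250) / (7) = -0.1071
  r = (-9 - (-3)·1.1667 - (-4)·-0.2857) / (8) = -0.8303

-0.1071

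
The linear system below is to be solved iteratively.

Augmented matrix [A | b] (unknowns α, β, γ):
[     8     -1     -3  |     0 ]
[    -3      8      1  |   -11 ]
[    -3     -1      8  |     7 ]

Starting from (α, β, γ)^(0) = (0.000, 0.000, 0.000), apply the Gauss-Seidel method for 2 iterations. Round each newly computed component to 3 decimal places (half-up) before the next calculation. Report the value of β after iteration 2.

Iteration 1:
  α = (0 - (-1)·0.000 - (-3)·0.000) / (8) = 0.000
  β = (-11 - (-3)·0.000 - (1)·0.000) / (8) = -1.375
  γ = (7 - (-3)·0.000 - (-1)·-1.375) / (8) = 0.703
Iteration 2:
  α = (0 - (-1)·-1.375 - (-3)·0.703) / (8) = 0.092
  β = (-11 - (-3)·0.092 - (1)·0.703) / (8) = -1.428
  γ = (7 - (-3)·0.092 - (-1)·-1.428) / (8) = 0.731

-1.428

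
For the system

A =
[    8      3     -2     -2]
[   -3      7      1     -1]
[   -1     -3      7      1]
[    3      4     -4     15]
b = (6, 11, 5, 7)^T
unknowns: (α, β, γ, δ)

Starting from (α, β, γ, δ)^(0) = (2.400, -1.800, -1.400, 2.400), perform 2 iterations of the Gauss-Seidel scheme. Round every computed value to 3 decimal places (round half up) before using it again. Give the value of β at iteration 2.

1.338

Iteration 1:
  α = (6 - (3)·-1.800 - (-2)·-1.400 - (-2)·2.400) / (8) = 1.675
  β = (11 - (-3)·1.675 - (1)·-1.400 - (-1)·2.400) / (7) = 2.832
  γ = (5 - (-1)·1.675 - (-3)·2.832 - (1)·2.400) / (7) = 1.824
  δ = (7 - (3)·1.675 - (4)·2.832 - (-4)·1.824) / (15) = -0.137
Iteration 2:
  α = (6 - (3)·2.832 - (-2)·1.824 - (-2)·-0.137) / (8) = 0.110
  β = (11 - (-3)·0.110 - (1)·1.824 - (-1)·-0.137) / (7) = 1.338
  γ = (5 - (-1)·0.110 - (-3)·1.338 - (1)·-0.137) / (7) = 1.323
  δ = (7 - (3)·0.110 - (4)·1.338 - (-4)·1.323) / (15) = 0.441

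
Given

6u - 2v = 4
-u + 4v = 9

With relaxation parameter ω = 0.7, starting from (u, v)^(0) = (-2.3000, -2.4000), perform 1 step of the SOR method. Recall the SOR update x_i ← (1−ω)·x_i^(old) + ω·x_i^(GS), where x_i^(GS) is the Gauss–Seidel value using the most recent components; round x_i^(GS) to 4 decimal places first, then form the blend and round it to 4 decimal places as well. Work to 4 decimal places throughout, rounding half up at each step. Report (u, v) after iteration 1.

Iteration 1:
  u: GS value = (4 - (-2)·-2.4000) / (6) = -0.1333;  u ← (1−ω)·-2.3000 + ω·-0.1333 = -0.7833
  v: GS value = (9 - (-1)·-0.7833) / (4) = 2.0542;  v ← (1−ω)·-2.4000 + ω·2.0542 = 0.7179

(-0.7833, 0.7179)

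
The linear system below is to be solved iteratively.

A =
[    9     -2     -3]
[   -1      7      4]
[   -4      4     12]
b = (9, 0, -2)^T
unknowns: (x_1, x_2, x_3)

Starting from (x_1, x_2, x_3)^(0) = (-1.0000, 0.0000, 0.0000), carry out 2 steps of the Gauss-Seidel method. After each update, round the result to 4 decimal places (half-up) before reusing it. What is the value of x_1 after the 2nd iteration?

1.0714

Iteration 1:
  x_1 = (9 - (-2)·0.0000 - (-3)·0.0000) / (9) = 1.0000
  x_2 = (0 - (-1)·1.0000 - (4)·0.0000) / (7) = 0.1429
  x_3 = (-2 - (-4)·1.0000 - (4)·0.1429) / (12) = 0.1190
Iteration 2:
  x_1 = (9 - (-2)·0.1429 - (-3)·0.1190) / (9) = 1.0714
  x_2 = (0 - (-1)·1.0714 - (4)·0.1190) / (7) = 0.0851
  x_3 = (-2 - (-4)·1.0714 - (4)·0.0851) / (12) = 0.1621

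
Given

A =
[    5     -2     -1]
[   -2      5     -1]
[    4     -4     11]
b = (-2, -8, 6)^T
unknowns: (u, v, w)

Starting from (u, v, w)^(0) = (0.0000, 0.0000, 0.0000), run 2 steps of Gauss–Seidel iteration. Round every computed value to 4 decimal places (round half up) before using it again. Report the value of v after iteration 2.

Iteration 1:
  u = (-2 - (-2)·0.0000 - (-1)·0.0000) / (5) = -0.4000
  v = (-8 - (-2)·-0.4000 - (-1)·0.0000) / (5) = -1.7600
  w = (6 - (4)·-0.4000 - (-4)·-1.7600) / (11) = 0.0509
Iteration 2:
  u = (-2 - (-2)·-1.7600 - (-1)·0.0509) / (5) = -1.0938
  v = (-8 - (-2)·-1.0938 - (-1)·0.0509) / (5) = -2.0273
  w = (6 - (4)·-1.0938 - (-4)·-2.0273) / (11) = 0.2060

-2.0273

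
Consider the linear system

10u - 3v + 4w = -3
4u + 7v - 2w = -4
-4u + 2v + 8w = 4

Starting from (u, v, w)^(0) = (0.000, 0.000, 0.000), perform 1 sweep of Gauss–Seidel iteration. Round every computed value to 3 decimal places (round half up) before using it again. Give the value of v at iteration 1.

-0.400

Iteration 1:
  u = (-3 - (-3)·0.000 - (4)·0.000) / (10) = -0.300
  v = (-4 - (4)·-0.300 - (-2)·0.000) / (7) = -0.400
  w = (4 - (-4)·-0.300 - (2)·-0.400) / (8) = 0.450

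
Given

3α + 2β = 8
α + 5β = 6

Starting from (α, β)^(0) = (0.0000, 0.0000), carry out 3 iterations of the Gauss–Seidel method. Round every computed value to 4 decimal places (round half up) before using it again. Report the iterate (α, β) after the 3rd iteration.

(2.1629, 0.7674)

Iteration 1:
  α = (8 - (2)·0.0000) / (3) = 2.6667
  β = (6 - (1)·2.6667) / (5) = 0.6667
Iteration 2:
  α = (8 - (2)·0.6667) / (3) = 2.2222
  β = (6 - (1)·2.2222) / (5) = 0.7556
Iteration 3:
  α = (8 - (2)·0.7556) / (3) = 2.1629
  β = (6 - (1)·2.1629) / (5) = 0.7674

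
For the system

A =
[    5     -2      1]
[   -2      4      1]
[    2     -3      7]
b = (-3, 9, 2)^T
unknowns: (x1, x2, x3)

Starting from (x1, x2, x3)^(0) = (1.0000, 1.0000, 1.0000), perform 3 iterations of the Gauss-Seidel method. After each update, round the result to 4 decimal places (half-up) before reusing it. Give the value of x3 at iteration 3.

1.1334

Iteration 1:
  x1 = (-3 - (-2)·1.0000 - (1)·1.0000) / (5) = -0.4000
  x2 = (9 - (-2)·-0.4000 - (1)·1.0000) / (4) = 1.8000
  x3 = (2 - (2)·-0.4000 - (-3)·1.8000) / (7) = 1.1714
Iteration 2:
  x1 = (-3 - (-2)·1.8000 - (1)·1.1714) / (5) = -0.1143
  x2 = (9 - (-2)·-0.1143 - (1)·1.1714) / (4) = 1.9000
  x3 = (2 - (2)·-0.1143 - (-3)·1.9000) / (7) = 1.1327
Iteration 3:
  x1 = (-3 - (-2)·1.9000 - (1)·1.1327) / (5) = -0.0665
  x2 = (9 - (-2)·-0.0665 - (1)·1.1327) / (4) = 1.9336
  x3 = (2 - (2)·-0.0665 - (-3)·1.9336) / (7) = 1.1334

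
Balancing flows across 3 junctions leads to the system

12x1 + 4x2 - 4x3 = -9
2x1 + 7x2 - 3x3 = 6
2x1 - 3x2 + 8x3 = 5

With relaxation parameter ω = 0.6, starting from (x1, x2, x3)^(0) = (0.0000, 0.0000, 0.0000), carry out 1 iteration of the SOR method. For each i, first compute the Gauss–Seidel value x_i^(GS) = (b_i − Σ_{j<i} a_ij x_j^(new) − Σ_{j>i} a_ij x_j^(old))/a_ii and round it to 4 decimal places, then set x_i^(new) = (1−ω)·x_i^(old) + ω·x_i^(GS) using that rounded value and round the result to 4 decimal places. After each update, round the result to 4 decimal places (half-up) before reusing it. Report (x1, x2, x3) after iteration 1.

(-0.4500, 0.5914, 0.5756)

Iteration 1:
  x1: GS value = (-9 - (4)·0.0000 - (-4)·0.0000) / (12) = -0.7500;  x1 ← (1−ω)·0.0000 + ω·-0.7500 = -0.4500
  x2: GS value = (6 - (2)·-0.4500 - (-3)·0.0000) / (7) = 0.9857;  x2 ← (1−ω)·0.0000 + ω·0.9857 = 0.5914
  x3: GS value = (5 - (2)·-0.4500 - (-3)·0.5914) / (8) = 0.9593;  x3 ← (1−ω)·0.0000 + ω·0.9593 = 0.5756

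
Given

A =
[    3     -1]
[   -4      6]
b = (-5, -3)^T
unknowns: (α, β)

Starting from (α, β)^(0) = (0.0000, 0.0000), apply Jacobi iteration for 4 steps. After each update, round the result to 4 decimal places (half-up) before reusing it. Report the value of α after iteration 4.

Iteration 1:
  α = (-5 - (-1)·0.0000) / (3) = -1.6667
  β = (-3 - (-4)·0.0000) / (6) = -0.5000
Iteration 2:
  α = (-5 - (-1)·-0.5000) / (3) = -1.8333
  β = (-3 - (-4)·-1.6667) / (6) = -1.6111
Iteration 3:
  α = (-5 - (-1)·-1.6111) / (3) = -2.2037
  β = (-3 - (-4)·-1.8333) / (6) = -1.7222
Iteration 4:
  α = (-5 - (-1)·-1.7222) / (3) = -2.2407
  β = (-3 - (-4)·-2.2037) / (6) = -1.9691

-2.2407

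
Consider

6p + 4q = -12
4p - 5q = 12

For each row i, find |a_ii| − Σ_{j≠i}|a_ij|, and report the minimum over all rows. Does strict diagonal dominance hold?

1

row 1: |6| − (4) = 2
row 2: |-5| − (4) = 1
minimum over rows = 1 → strictly diagonally dominant (convergence guaranteed)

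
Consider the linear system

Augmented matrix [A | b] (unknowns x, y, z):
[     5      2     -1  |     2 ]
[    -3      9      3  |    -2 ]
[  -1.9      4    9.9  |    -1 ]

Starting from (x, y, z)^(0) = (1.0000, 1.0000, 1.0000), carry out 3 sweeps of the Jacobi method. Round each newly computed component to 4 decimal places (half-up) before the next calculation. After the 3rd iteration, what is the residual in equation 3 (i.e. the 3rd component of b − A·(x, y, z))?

Iteration 1:
  x = (2 - (2)·1.0000 - (-1)·1.0000) / (5) = 0.2000
  y = (-2 - (-3)·1.0000 - (3)·1.0000) / (9) = -0.2222
  z = (-1 - (-1.9)·1.0000 - (4)·1.0000) / (9.9) = -0.3131
Iteration 2:
  x = (2 - (2)·-0.2222 - (-1)·-0.3131) / (5) = 0.4263
  y = (-2 - (-3)·0.2000 - (3)·-0.3131) / (9) = -0.0512
  z = (-1 - (-1.9)·0.2000 - (4)·-0.2222) / (9.9) = 0.0272
Iteration 3:
  x = (2 - (2)·-0.0512 - (-1)·0.0272) / (5) = 0.4259
  y = (-2 - (-3)·0.4263 - (3)·0.0272) / (9) = -0.0892
  z = (-1 - (-1.9)·0.4263 - (4)·-0.0512) / (9.9) = 0.0015
Residual b − A·x = (0.0504, 0.0760, 0.1512)

0.1512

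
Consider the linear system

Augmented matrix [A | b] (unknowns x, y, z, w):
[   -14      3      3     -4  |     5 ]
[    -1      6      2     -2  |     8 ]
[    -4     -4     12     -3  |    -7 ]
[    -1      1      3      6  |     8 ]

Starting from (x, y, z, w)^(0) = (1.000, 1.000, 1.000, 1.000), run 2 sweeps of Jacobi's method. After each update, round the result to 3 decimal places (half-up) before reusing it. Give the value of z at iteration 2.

Iteration 1:
  x = (5 - (3)·1.000 - (3)·1.000 - (-4)·1.000) / (-14) = -0.214
  y = (8 - (-1)·1.000 - (2)·1.000 - (-2)·1.000) / (6) = 1.500
  z = (-7 - (-4)·1.000 - (-4)·1.000 - (-3)·1.000) / (12) = 0.333
  w = (8 - (-1)·1.000 - (1)·1.000 - (3)·1.000) / (6) = 0.833
Iteration 2:
  x = (5 - (3)·1.500 - (3)·0.333 - (-4)·0.833) / (-14) = -0.202
  y = (8 - (-1)·-0.214 - (2)·0.333 - (-2)·0.833) / (6) = 1.464
  z = (-7 - (-4)·-0.214 - (-4)·1.500 - (-3)·0.833) / (12) = 0.054
  w = (8 - (-1)·-0.214 - (1)·1.500 - (3)·0.333) / (6) = 0.881

0.054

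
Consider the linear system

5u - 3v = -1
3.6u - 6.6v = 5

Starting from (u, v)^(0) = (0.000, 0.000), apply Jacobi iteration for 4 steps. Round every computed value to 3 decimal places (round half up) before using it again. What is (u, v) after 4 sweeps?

Iteration 1:
  u = (-1 - (-3)·0.000) / (5) = -0.200
  v = (5 - (3.6)·0.000) / (-6.6) = -0.758
Iteration 2:
  u = (-1 - (-3)·-0.758) / (5) = -0.655
  v = (5 - (3.6)·-0.200) / (-6.6) = -0.867
Iteration 3:
  u = (-1 - (-3)·-0.867) / (5) = -0.720
  v = (5 - (3.6)·-0.655) / (-6.6) = -1.115
Iteration 4:
  u = (-1 - (-3)·-1.115) / (5) = -0.869
  v = (5 - (3.6)·-0.720) / (-6.6) = -1.150

(-0.869, -1.150)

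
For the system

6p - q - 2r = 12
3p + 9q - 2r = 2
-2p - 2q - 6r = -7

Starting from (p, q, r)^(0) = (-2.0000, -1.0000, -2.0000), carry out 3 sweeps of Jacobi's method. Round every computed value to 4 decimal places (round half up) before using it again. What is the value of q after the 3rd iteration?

Iteration 1:
  p = (12 - (-1)·-1.0000 - (-2)·-2.0000) / (6) = 1.1667
  q = (2 - (3)·-2.0000 - (-2)·-2.0000) / (9) = 0.4444
  r = (-7 - (-2)·-2.0000 - (-2)·-1.0000) / (-6) = 2.1667
Iteration 2:
  p = (12 - (-1)·0.4444 - (-2)·2.1667) / (6) = 2.7963
  q = (2 - (3)·1.1667 - (-2)·2.1667) / (9) = 0.3148
  r = (-7 - (-2)·1.1667 - (-2)·0.4444) / (-6) = 0.6296
Iteration 3:
  p = (12 - (-1)·0.3148 - (-2)·0.6296) / (6) = 2.2623
  q = (2 - (3)·2.7963 - (-2)·0.6296) / (9) = -0.5700
  r = (-7 - (-2)·2.7963 - (-2)·0.3148) / (-6) = 0.1296

-0.5700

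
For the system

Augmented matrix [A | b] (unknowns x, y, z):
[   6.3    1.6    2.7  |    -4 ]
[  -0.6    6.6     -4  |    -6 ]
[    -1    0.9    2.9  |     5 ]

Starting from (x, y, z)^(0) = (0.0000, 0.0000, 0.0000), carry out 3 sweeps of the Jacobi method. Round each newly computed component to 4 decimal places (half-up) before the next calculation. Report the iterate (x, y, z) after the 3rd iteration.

(-1.4207, 0.0702, 1.3058)

Iteration 1:
  x = (-4 - (1.6)·0.0000 - (2.7)·0.0000) / (6.3) = -0.6349
  y = (-6 - (-0.6)·0.0000 - (-4)·0.0000) / (6.6) = -0.9091
  z = (5 - (-1)·0.0000 - (0.9)·0.0000) / (2.9) = 1.7241
Iteration 2:
  x = (-4 - (1.6)·-0.9091 - (2.7)·1.7241) / (6.3) = -1.1429
  y = (-6 - (-0.6)·-0.6349 - (-4)·1.7241) / (6.6) = 0.0781
  z = (5 - (-1)·-0.6349 - (0.9)·-0.9091) / (2.9) = 1.7873
Iteration 3:
  x = (-4 - (1.6)·0.0781 - (2.7)·1.7873) / (6.3) = -1.4207
  y = (-6 - (-0.6)·-1.1429 - (-4)·1.7873) / (6.6) = 0.0702
  z = (5 - (-1)·-1.1429 - (0.9)·0.0781) / (2.9) = 1.3058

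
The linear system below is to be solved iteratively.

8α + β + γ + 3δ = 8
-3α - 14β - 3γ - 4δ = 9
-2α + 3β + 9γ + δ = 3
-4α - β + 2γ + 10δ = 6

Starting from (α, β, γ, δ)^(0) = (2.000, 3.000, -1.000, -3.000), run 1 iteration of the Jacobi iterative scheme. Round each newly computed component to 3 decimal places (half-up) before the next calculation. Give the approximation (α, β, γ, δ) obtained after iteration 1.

Iteration 1:
  α = (8 - (1)·3.000 - (1)·-1.000 - (3)·-3.000) / (8) = 1.875
  β = (9 - (-3)·2.000 - (-3)·-1.000 - (-4)·-3.000) / (-14) = 0.000
  γ = (3 - (-2)·2.000 - (3)·3.000 - (1)·-3.000) / (9) = 0.111
  δ = (6 - (-4)·2.000 - (-1)·3.000 - (2)·-1.000) / (10) = 1.900

(1.875, 0.000, 0.111, 1.900)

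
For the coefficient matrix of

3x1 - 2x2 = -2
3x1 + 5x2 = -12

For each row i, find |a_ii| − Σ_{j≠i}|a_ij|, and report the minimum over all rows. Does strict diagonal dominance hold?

1

row 1: |3| − (2) = 1
row 2: |5| − (3) = 2
minimum over rows = 1 → strictly diagonally dominant (convergence guaranteed)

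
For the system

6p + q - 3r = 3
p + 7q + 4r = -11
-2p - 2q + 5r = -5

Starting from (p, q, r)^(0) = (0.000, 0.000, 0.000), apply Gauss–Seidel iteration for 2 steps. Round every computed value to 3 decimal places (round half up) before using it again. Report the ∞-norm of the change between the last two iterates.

0.898

Iteration 1:
  p = (3 - (1)·0.000 - (-3)·0.000) / (6) = 0.500
  q = (-11 - (1)·0.500 - (4)·0.000) / (7) = -1.643
  r = (-5 - (-2)·0.500 - (-2)·-1.643) / (5) = -1.457
Iteration 2:
  p = (3 - (1)·-1.643 - (-3)·-1.457) / (6) = 0.045
  q = (-11 - (1)·0.045 - (4)·-1.457) / (7) = -0.745
  r = (-5 - (-2)·0.045 - (-2)·-0.745) / (5) = -1.280
Change: (-0.455, 0.898, 0.177) → max |·| = 0.898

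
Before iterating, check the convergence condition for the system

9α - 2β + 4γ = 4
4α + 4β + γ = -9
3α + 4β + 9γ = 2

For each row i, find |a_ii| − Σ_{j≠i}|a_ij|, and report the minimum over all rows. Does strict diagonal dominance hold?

row 1: |9| − (2+4) = 3
row 2: |4| − (4+1) = -1
row 3: |9| − (3+4) = 2
minimum over rows = -1 → not strictly diagonally dominant

-1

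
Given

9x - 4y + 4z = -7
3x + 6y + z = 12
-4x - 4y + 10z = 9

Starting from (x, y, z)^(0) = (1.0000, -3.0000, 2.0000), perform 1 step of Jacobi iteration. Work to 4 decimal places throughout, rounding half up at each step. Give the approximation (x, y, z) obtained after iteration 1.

Iteration 1:
  x = (-7 - (-4)·-3.0000 - (4)·2.0000) / (9) = -3.0000
  y = (12 - (3)·1.0000 - (1)·2.0000) / (6) = 1.1667
  z = (9 - (-4)·1.0000 - (-4)·-3.0000) / (10) = 0.1000

(-3.0000, 1.1667, 0.1000)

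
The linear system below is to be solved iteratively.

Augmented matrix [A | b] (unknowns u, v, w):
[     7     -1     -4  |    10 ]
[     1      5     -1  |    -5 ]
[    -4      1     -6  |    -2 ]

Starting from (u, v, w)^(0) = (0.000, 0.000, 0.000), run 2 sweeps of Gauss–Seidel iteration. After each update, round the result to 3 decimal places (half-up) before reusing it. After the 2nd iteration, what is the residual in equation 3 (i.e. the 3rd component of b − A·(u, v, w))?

-0.002

Iteration 1:
  u = (10 - (-1)·0.000 - (-4)·0.000) / (7) = 1.429
  v = (-5 - (1)·1.429 - (-1)·0.000) / (5) = -1.286
  w = (-2 - (-4)·1.429 - (1)·-1.286) / (-6) = -0.834
Iteration 2:
  u = (10 - (-1)·-1.286 - (-4)·-0.834) / (7) = 0.768
  v = (-5 - (1)·0.768 - (-1)·-0.834) / (5) = -1.320
  w = (-2 - (-4)·0.768 - (1)·-1.320) / (-6) = -0.399
Residual b − A·x = (1.708, 0.433, -0.002)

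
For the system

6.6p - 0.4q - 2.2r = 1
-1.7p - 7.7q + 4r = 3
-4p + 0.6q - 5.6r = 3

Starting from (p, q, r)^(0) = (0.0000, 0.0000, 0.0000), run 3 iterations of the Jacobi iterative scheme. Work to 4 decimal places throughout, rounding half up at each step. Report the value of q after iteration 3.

Iteration 1:
  p = (1 - (-0.4)·0.0000 - (-2.2)·0.0000) / (6.6) = 0.1515
  q = (3 - (-1.7)·0.0000 - (4)·0.0000) / (-7.7) = -0.3896
  r = (3 - (-4)·0.0000 - (0.6)·0.0000) / (-5.6) = -0.5357
Iteration 2:
  p = (1 - (-0.4)·-0.3896 - (-2.2)·-0.5357) / (6.6) = -0.0507
  q = (3 - (-1.7)·0.1515 - (4)·-0.5357) / (-7.7) = -0.7013
  r = (3 - (-4)·0.1515 - (0.6)·-0.3896) / (-5.6) = -0.6857
Iteration 3:
  p = (1 - (-0.4)·-0.7013 - (-2.2)·-0.6857) / (6.6) = -0.1196
  q = (3 - (-1.7)·-0.0507 - (4)·-0.6857) / (-7.7) = -0.7346
  r = (3 - (-4)·-0.0507 - (0.6)·-0.7013) / (-5.6) = -0.5746

-0.7346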